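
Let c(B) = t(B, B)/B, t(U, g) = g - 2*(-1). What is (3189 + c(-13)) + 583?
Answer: 49047/13 ≈ 3772.8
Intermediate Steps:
t(U, g) = 2 + g (t(U, g) = g + 2 = 2 + g)
c(B) = (2 + B)/B
(3189 + c(-13)) + 583 = (3189 + (2 - 13)/(-13)) + 583 = (3189 - 1/13*(-11)) + 583 = (3189 + 11/13) + 583 = 41468/13 + 583 = 49047/13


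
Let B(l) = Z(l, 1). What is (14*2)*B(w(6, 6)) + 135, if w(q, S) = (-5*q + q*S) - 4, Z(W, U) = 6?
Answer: 303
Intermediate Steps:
w(q, S) = -4 - 5*q + S*q (w(q, S) = (-5*q + S*q) - 4 = -4 - 5*q + S*q)
B(l) = 6
(14*2)*B(w(6, 6)) + 135 = (14*2)*6 + 135 = 28*6 + 135 = 168 + 135 = 303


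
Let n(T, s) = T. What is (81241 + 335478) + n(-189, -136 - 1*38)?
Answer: 416530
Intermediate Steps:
(81241 + 335478) + n(-189, -136 - 1*38) = (81241 + 335478) - 189 = 416719 - 189 = 416530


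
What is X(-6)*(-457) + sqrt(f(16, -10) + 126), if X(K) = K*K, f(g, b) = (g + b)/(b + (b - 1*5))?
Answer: -16452 + 2*sqrt(786)/5 ≈ -16441.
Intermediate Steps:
f(g, b) = (b + g)/(-5 + 2*b) (f(g, b) = (b + g)/(b + (b - 5)) = (b + g)/(b + (-5 + b)) = (b + g)/(-5 + 2*b))
X(K) = K**2
X(-6)*(-457) + sqrt(f(16, -10) + 126) = (-6)**2*(-457) + sqrt((-10 + 16)/(-5 + 2*(-10)) + 126) = 36*(-457) + sqrt(6/(-5 - 20) + 126) = -16452 + sqrt(6/(-25) + 126) = -16452 + sqrt(-1/25*6 + 126) = -16452 + sqrt(-6/25 + 126) = -16452 + sqrt(3144/25) = -16452 + 2*sqrt(786)/5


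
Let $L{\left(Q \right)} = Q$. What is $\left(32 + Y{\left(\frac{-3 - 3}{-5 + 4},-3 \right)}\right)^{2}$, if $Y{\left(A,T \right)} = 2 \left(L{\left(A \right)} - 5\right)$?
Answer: $1156$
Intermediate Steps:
$Y{\left(A,T \right)} = -10 + 2 A$ ($Y{\left(A,T \right)} = 2 \left(A - 5\right) = 2 \left(-5 + A\right) = -10 + 2 A$)
$\left(32 + Y{\left(\frac{-3 - 3}{-5 + 4},-3 \right)}\right)^{2} = \left(32 - \left(10 - 2 \frac{-3 - 3}{-5 + 4}\right)\right)^{2} = \left(32 - \left(10 - 2 \left(- \frac{6}{-1}\right)\right)\right)^{2} = \left(32 - \left(10 - 2 \left(\left(-6\right) \left(-1\right)\right)\right)\right)^{2} = \left(32 + \left(-10 + 2 \cdot 6\right)\right)^{2} = \left(32 + \left(-10 + 12\right)\right)^{2} = \left(32 + 2\right)^{2} = 34^{2} = 1156$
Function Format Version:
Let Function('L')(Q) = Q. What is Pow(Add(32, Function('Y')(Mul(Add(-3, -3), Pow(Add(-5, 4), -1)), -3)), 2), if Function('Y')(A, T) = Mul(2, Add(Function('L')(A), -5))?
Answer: 1156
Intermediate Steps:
Function('Y')(A, T) = Add(-10, Mul(2, A)) (Function('Y')(A, T) = Mul(2, Add(A, -5)) = Mul(2, Add(-5, A)) = Add(-10, Mul(2, A)))
Pow(Add(32, Function('Y')(Mul(Add(-3, -3), Pow(Add(-5, 4), -1)), -3)), 2) = Pow(Add(32, Add(-10, Mul(2, Mul(Add(-3, -3), Pow(Add(-5, 4), -1))))), 2) = Pow(Add(32, Add(-10, Mul(2, Mul(-6, Pow(-1, -1))))), 2) = Pow(Add(32, Add(-10, Mul(2, Mul(-6, -1)))), 2) = Pow(Add(32, Add(-10, Mul(2, 6))), 2) = Pow(Add(32, Add(-10, 12)), 2) = Pow(Add(32, 2), 2) = Pow(34, 2) = 1156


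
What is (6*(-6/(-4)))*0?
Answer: 0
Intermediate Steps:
(6*(-6/(-4)))*0 = (6*(-6*(-¼)))*0 = (6*(3/2))*0 = 9*0 = 0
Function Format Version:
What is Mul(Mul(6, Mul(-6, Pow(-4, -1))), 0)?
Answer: 0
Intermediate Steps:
Mul(Mul(6, Mul(-6, Pow(-4, -1))), 0) = Mul(Mul(6, Mul(-6, Rational(-1, 4))), 0) = Mul(Mul(6, Rational(3, 2)), 0) = Mul(9, 0) = 0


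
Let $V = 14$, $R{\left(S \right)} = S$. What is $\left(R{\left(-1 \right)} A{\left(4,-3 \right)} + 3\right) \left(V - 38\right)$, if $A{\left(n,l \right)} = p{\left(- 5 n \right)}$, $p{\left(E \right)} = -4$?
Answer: $-168$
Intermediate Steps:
$A{\left(n,l \right)} = -4$
$\left(R{\left(-1 \right)} A{\left(4,-3 \right)} + 3\right) \left(V - 38\right) = \left(\left(-1\right) \left(-4\right) + 3\right) \left(14 - 38\right) = \left(4 + 3\right) \left(-24\right) = 7 \left(-24\right) = -168$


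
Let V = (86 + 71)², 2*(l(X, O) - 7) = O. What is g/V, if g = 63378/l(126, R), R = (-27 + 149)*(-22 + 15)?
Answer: -1509/246490 ≈ -0.0061219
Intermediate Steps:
R = -854 (R = 122*(-7) = -854)
l(X, O) = 7 + O/2
g = -1509/10 (g = 63378/(7 + (½)*(-854)) = 63378/(7 - 427) = 63378/(-420) = 63378*(-1/420) = -1509/10 ≈ -150.90)
V = 24649 (V = 157² = 24649)
g/V = -1509/10/24649 = -1509/10*1/24649 = -1509/246490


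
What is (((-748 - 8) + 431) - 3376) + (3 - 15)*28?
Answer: -4037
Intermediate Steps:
(((-748 - 8) + 431) - 3376) + (3 - 15)*28 = ((-756 + 431) - 3376) - 12*28 = (-325 - 3376) - 336 = -3701 - 336 = -4037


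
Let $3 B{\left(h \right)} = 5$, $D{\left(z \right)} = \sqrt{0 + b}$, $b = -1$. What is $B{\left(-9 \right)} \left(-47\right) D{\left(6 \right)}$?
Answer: $- \frac{235 i}{3} \approx - 78.333 i$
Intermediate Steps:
$D{\left(z \right)} = i$ ($D{\left(z \right)} = \sqrt{0 - 1} = \sqrt{-1} = i$)
$B{\left(h \right)} = \frac{5}{3}$ ($B{\left(h \right)} = \frac{1}{3} \cdot 5 = \frac{5}{3}$)
$B{\left(-9 \right)} \left(-47\right) D{\left(6 \right)} = \frac{5}{3} \left(-47\right) i = - \frac{235 i}{3}$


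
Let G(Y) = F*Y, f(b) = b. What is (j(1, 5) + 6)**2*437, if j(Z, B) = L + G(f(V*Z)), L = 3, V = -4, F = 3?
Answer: 3933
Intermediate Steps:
G(Y) = 3*Y
j(Z, B) = 3 - 12*Z (j(Z, B) = 3 + 3*(-4*Z) = 3 - 12*Z)
(j(1, 5) + 6)**2*437 = ((3 - 12*1) + 6)**2*437 = ((3 - 12) + 6)**2*437 = (-9 + 6)**2*437 = (-3)**2*437 = 9*437 = 3933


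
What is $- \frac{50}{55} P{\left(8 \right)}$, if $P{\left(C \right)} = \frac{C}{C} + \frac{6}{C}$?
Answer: $- \frac{35}{22} \approx -1.5909$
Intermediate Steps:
$P{\left(C \right)} = 1 + \frac{6}{C}$
$- \frac{50}{55} P{\left(8 \right)} = - \frac{50}{55} \frac{6 + 8}{8} = \left(-50\right) \frac{1}{55} \cdot \frac{1}{8} \cdot 14 = \left(- \frac{10}{11}\right) \frac{7}{4} = - \frac{35}{22}$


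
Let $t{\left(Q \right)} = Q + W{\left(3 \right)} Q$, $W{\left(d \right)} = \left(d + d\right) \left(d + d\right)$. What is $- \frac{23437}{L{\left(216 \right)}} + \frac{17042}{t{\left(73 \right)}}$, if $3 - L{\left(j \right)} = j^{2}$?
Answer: $\frac{858363763}{126009753} \approx 6.8119$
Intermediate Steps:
$W{\left(d \right)} = 4 d^{2}$ ($W{\left(d \right)} = 2 d 2 d = 4 d^{2}$)
$t{\left(Q \right)} = 37 Q$ ($t{\left(Q \right)} = Q + 4 \cdot 3^{2} Q = Q + 4 \cdot 9 Q = Q + 36 Q = 37 Q$)
$L{\left(j \right)} = 3 - j^{2}$
$- \frac{23437}{L{\left(216 \right)}} + \frac{17042}{t{\left(73 \right)}} = - \frac{23437}{3 - 216^{2}} + \frac{17042}{37 \cdot 73} = - \frac{23437}{3 - 46656} + \frac{17042}{2701} = - \frac{23437}{3 - 46656} + 17042 \cdot \frac{1}{2701} = - \frac{23437}{-46653} + \frac{17042}{2701} = \left(-23437\right) \left(- \frac{1}{46653}\right) + \frac{17042}{2701} = \frac{23437}{46653} + \frac{17042}{2701} = \frac{858363763}{126009753}$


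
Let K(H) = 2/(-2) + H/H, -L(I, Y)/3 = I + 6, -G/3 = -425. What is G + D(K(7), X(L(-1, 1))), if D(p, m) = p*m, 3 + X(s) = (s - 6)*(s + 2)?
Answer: 1275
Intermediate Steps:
G = 1275 (G = -3*(-425) = 1275)
L(I, Y) = -18 - 3*I (L(I, Y) = -3*(I + 6) = -3*(6 + I) = -18 - 3*I)
K(H) = 0 (K(H) = 2*(-½) + 1 = -1 + 1 = 0)
X(s) = -3 + (-6 + s)*(2 + s) (X(s) = -3 + (s - 6)*(s + 2) = -3 + (-6 + s)*(2 + s))
D(p, m) = m*p
G + D(K(7), X(L(-1, 1))) = 1275 + (-15 + (-18 - 3*(-1))² - 4*(-18 - 3*(-1)))*0 = 1275 + (-15 + (-18 + 3)² - 4*(-18 + 3))*0 = 1275 + (-15 + (-15)² - 4*(-15))*0 = 1275 + (-15 + 225 + 60)*0 = 1275 + 270*0 = 1275 + 0 = 1275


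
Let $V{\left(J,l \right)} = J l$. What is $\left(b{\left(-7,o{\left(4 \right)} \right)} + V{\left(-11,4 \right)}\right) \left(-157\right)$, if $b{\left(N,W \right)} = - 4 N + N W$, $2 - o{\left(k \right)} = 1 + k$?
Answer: $-785$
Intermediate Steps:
$o{\left(k \right)} = 1 - k$ ($o{\left(k \right)} = 2 - \left(1 + k\right) = 1 - k$)
$\left(b{\left(-7,o{\left(4 \right)} \right)} + V{\left(-11,4 \right)}\right) \left(-157\right) = \left(- 7 \left(-4 + \left(1 - 4\right)\right) - 44\right) \left(-157\right) = \left(- 7 \left(-4 - 3\right) - 44\right) \left(-157\right) = \left(\left(-7\right) \left(-7\right) - 44\right) \left(-157\right) = \left(49 - 44\right) \left(-157\right) = 5 \left(-157\right) = -785$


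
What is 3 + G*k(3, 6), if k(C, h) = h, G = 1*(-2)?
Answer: -9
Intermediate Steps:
G = -2
3 + G*k(3, 6) = 3 - 2*6 = 3 - 12 = -9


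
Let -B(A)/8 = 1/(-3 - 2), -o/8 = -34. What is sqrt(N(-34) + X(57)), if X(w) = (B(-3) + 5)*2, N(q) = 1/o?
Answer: sqrt(1526345)/340 ≈ 3.6337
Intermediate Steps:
o = 272 (o = -8*(-34) = 272)
B(A) = 8/5 (B(A) = -8/(-3 - 2) = -8/(-5) = -8*(-1/5) = 8/5)
N(q) = 1/272
X(w) = 66/5 (X(w) = (8/5 + 5)*2 = (33/5)*2 = 66/5)
sqrt(N(-34) + X(57)) = sqrt(1/272 + 66/5) = sqrt(17957/1360) = sqrt(1526345)/340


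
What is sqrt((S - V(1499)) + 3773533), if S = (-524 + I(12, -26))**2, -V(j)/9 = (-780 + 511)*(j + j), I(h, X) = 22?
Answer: I*sqrt(3232621) ≈ 1797.9*I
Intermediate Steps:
V(j) = 4842*j (V(j) = -9*(-780 + 511)*(j + j) = -(-2421)*2*j = -(-4842)*j = 4842*j)
S = 252004 (S = (-524 + 22)**2 = (-502)**2 = 252004)
sqrt((S - V(1499)) + 3773533) = sqrt((252004 - 4842*1499) + 3773533) = sqrt((252004 - 1*7258158) + 3773533) = sqrt((252004 - 7258158) + 3773533) = sqrt(-7006154 + 3773533) = sqrt(-3232621) = I*sqrt(3232621)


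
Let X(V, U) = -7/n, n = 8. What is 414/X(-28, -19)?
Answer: -3312/7 ≈ -473.14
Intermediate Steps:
X(V, U) = -7/8
414/X(-28, -19) = 414/(-7/8) = 414*(-8/7) = -3312/7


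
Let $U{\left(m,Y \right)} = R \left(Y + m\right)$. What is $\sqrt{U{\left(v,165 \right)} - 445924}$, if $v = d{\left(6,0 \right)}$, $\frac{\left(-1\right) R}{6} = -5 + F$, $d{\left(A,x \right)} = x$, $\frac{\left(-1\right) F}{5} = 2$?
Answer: $i \sqrt{431074} \approx 656.56 i$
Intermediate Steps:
$F = -10$ ($F = \left(-5\right) 2 = -10$)
$R = 90$ ($R = - 6 \left(-5 - 10\right) = \left(-6\right) \left(-15\right) = 90$)
$v = 0$
$U{\left(m,Y \right)} = 90 Y + 90 m$ ($U{\left(m,Y \right)} = 90 \left(Y + m\right) = 90 Y + 90 m$)
$\sqrt{U{\left(v,165 \right)} - 445924} = \sqrt{\left(90 \cdot 165 + 90 \cdot 0\right) - 445924} = \sqrt{\left(14850 + 0\right) - 445924} = \sqrt{14850 - 445924} = \sqrt{-431074} = i \sqrt{431074}$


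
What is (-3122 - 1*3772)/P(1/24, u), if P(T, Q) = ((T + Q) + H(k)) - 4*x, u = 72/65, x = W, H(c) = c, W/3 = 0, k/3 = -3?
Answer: 10754640/12247 ≈ 878.14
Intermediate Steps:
k = -9 (k = 3*(-3) = -9)
W = 0 (W = 3*0 = 0)
x = 0
u = 72/65 (u = 72*(1/65) = 72/65 ≈ 1.1077)
P(T, Q) = -9 + Q + T (P(T, Q) = ((T + Q) - 9) - 4*0 = ((Q + T) - 9) + 0 = (-9 + Q + T) + 0 = -9 + Q + T)
(-3122 - 1*3772)/P(1/24, u) = (-3122 - 1*3772)/(-9 + 72/65 + 1/24) = (-3122 - 3772)/(-9 + 72/65 + 1/24) = -6894/(-12247/1560) = -6894*(-1560/12247) = 10754640/12247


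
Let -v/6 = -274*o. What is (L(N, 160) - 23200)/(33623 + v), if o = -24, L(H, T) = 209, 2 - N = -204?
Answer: 22991/5833 ≈ 3.9415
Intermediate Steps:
N = 206 (N = 2 - 1*(-204) = 2 + 204 = 206)
v = -39456 (v = -(-1644)*(-24) = -6*6576 = -39456)
(L(N, 160) - 23200)/(33623 + v) = (209 - 23200)/(33623 - 39456) = -22991/(-5833) = -22991*(-1/5833) = 22991/5833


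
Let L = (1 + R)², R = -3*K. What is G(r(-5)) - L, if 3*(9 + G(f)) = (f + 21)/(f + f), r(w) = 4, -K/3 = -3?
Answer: -16415/24 ≈ -683.96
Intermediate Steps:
K = 9 (K = -3*(-3) = 9)
R = -27 (R = -3*9 = -27)
G(f) = -9 + (21 + f)/(6*f) (G(f) = -9 + ((f + 21)/(f + f))/3 = -9 + ((21 + f)/((2*f)))/3 = -9 + ((21 + f)*(1/(2*f)))/3 = -9 + ((21 + f)/(2*f))/3 = -9 + (21 + f)/(6*f))
L = 676 (L = (1 - 27)² = (-26)² = 676)
G(r(-5)) - L = (⅙)*(21 - 53*4)/4 - 1*676 = (⅙)*(¼)*(21 - 212) - 676 = (⅙)*(¼)*(-191) - 676 = -191/24 - 676 = -16415/24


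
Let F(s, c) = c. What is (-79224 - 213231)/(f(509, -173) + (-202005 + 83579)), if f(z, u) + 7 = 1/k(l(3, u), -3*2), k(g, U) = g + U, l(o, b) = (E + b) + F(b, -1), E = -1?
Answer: 17644785/7145458 ≈ 2.4694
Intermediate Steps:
l(o, b) = -2 + b (l(o, b) = (-1 + b) - 1 = -2 + b)
k(g, U) = U + g
f(z, u) = -7 + 1/(-8 + u) (f(z, u) = -7 + 1/(-3*2 + (-2 + u)) = -7 + 1/(-6 + (-2 + u)) = -7 + 1/(-8 + u))
(-79224 - 213231)/(f(509, -173) + (-202005 + 83579)) = (-79224 - 213231)/((57 - 7*(-173))/(-8 - 173) + (-202005 + 83579)) = -292455/((57 + 1211)/(-181) - 118426) = -292455/(-1/181*1268 - 118426) = -292455/(-1268/181 - 118426) = -292455/(-21436374/181) = -292455*(-181/21436374) = 17644785/7145458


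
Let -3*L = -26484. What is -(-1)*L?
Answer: 8828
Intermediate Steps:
L = 8828 (L = -⅓*(-26484) = 8828)
-(-1)*L = -(-1)*8828 = -1*(-8828) = 8828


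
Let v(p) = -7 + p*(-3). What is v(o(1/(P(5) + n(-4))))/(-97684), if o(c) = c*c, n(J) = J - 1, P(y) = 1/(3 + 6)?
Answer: 13795/189116224 ≈ 7.2945e-5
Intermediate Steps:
P(y) = 1/9
n(J) = -1 + J
o(c) = c**2
v(p) = -7 - 3*p
v(o(1/(P(5) + n(-4))))/(-97684) = (-7 - 3/(1/9 + (-1 - 4))**2)/(-97684) = (-7 - 3/(1/9 - 5)**2)*(-1/97684) = (-7 - 3*(1/(-44/9))**2)*(-1/97684) = (-7 - 3*(-9/44)**2)*(-1/97684) = (-7 - 3*81/1936)*(-1/97684) = (-7 - 243/1936)*(-1/97684) = -13795/1936*(-1/97684) = 13795/189116224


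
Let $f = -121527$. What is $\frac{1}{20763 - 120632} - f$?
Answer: $\frac{12136779962}{99869} \approx 1.2153 \cdot 10^{5}$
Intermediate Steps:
$\frac{1}{20763 - 120632} - f = \frac{1}{20763 - 120632} - -121527 = \frac{1}{-99869} + 121527 = - \frac{1}{99869} + 121527 = \frac{12136779962}{99869}$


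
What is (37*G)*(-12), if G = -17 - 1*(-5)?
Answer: 5328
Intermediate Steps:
G = -12 (G = -17 + 5 = -12)
(37*G)*(-12) = (37*(-12))*(-12) = -444*(-12) = 5328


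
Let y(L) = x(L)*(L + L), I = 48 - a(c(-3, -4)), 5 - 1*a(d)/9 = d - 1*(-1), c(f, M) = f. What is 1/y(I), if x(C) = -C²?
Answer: 1/6750 ≈ 0.00014815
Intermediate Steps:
a(d) = 36 - 9*d (a(d) = 45 - 9*(d - 1*(-1)) = 45 - 9*(d + 1) = 45 - 9*(1 + d) = 45 + (-9 - 9*d) = 36 - 9*d)
I = -15 (I = 48 - (36 - 9*(-3)) = 48 - (36 + 27) = 48 - 1*63 = 48 - 63 = -15)
y(L) = -2*L³ (y(L) = (-L²)*(L + L) = (-L²)*(2*L) = -2*L³)
1/y(I) = 1/(-2*(-15)³) = 1/(-2*(-3375)) = 1/6750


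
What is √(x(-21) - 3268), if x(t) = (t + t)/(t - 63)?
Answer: I*√13070/2 ≈ 57.162*I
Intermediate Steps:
x(t) = 2*t/(-63 + t) (x(t) = (2*t)/(-63 + t) = 2*t/(-63 + t))
√(x(-21) - 3268) = √(2*(-21)/(-63 - 21) - 3268) = √(2*(-21)/(-84) - 3268) = √(2*(-21)*(-1/84) - 3268) = √(½ - 3268) = √(-6535/2) = I*√13070/2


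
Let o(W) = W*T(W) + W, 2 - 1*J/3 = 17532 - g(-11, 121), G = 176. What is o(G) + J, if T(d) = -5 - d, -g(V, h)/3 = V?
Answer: -84171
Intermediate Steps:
g(V, h) = -3*V
J = -52491 (J = 6 - 3*(17532 - (-3)*(-11)) = 6 - 3*(17532 - 1*33) = 6 - 3*(17532 - 33) = 6 - 3*17499 = 6 - 52497 = -52491)
o(W) = W + W*(-5 - W) (o(W) = W*(-5 - W) + W = W + W*(-5 - W))
o(G) + J = -1*176*(4 + 176) - 52491 = -1*176*180 - 52491 = -31680 - 52491 = -84171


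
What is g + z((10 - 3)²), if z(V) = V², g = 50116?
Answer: 52517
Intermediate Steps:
g + z((10 - 3)²) = 50116 + ((10 - 3)²)² = 50116 + (7²)² = 50116 + 49² = 50116 + 2401 = 52517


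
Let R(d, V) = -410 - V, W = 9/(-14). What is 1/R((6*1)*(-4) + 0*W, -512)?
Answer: 1/102 ≈ 0.0098039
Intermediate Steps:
W = -9/14 (W = 9*(-1/14) = -9/14 ≈ -0.64286)
1/R((6*1)*(-4) + 0*W, -512) = 1/(-410 - 1*(-512)) = 1/(-410 + 512) = 1/102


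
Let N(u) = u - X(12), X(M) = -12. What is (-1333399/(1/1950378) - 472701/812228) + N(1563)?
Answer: -2112306187589737017/812228 ≈ -2.6006e+12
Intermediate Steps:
N(u) = 12 + u (N(u) = u - 1*(-12) = u + 12 = 12 + u)
(-1333399/(1/1950378) - 472701/812228) + N(1563) = (-1333399/(1/1950378) - 472701/812228) + (12 + 1563) = (-1333399/1/1950378 - 472701*1/812228) + 1575 = (-1333399*1950378 - 472701/812228) + 1575 = (-2600632074822 - 472701/812228) + 1575 = -2112306188868996117/812228 + 1575 = -2112306187589737017/812228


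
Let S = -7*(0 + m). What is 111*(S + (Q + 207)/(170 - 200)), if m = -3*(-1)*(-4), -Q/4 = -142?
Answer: 12913/2 ≈ 6456.5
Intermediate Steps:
Q = 568 (Q = -4*(-142) = 568)
m = -12 (m = 3*(-4) = -12)
S = 84 (S = -7*(0 - 12) = -7*(-12) = 84)
111*(S + (Q + 207)/(170 - 200)) = 111*(84 + (568 + 207)/(170 - 200)) = 111*(84 + 775/(-30)) = 111*(84 + 775*(-1/30)) = 111*(84 - 155/6) = 111*(349/6) = 12913/2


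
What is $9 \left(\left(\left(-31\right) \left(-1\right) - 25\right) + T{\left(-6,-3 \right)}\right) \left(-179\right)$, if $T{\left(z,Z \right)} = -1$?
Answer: $-8055$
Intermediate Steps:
$9 \left(\left(\left(-31\right) \left(-1\right) - 25\right) + T{\left(-6,-3 \right)}\right) \left(-179\right) = 9 \left(\left(\left(-31\right) \left(-1\right) - 25\right) - 1\right) \left(-179\right) = 9 \left(\left(31 - 25\right) - 1\right) \left(-179\right) = 9 \left(6 - 1\right) \left(-179\right) = 9 \cdot 5 \left(-179\right) = 45 \left(-179\right) = -8055$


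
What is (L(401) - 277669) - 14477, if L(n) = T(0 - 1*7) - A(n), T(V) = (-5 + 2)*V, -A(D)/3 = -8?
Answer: -292149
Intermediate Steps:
A(D) = 24 (A(D) = -3*(-8) = 24)
T(V) = -3*V
L(n) = -3 (L(n) = -3*(0 - 1*7) - 1*24 = -3*(0 - 7) - 24 = -3*(-7) - 24 = 21 - 24 = -3)
(L(401) - 277669) - 14477 = (-3 - 277669) - 14477 = -277672 - 14477 = -292149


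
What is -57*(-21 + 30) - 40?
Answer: -553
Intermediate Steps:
-57*(-21 + 30) - 40 = -57*9 - 40 = -513 - 40 = -553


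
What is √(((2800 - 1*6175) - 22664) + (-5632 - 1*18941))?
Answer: 2*I*√12653 ≈ 224.97*I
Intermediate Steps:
√(((2800 - 1*6175) - 22664) + (-5632 - 1*18941)) = √(((2800 - 6175) - 22664) + (-5632 - 18941)) = √((-3375 - 22664) - 24573) = √(-26039 - 24573) = √(-50612) = 2*I*√12653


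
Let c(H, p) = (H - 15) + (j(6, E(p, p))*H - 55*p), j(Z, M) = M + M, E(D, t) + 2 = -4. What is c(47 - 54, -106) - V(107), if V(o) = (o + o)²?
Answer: -39904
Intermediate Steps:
E(D, t) = -6 (E(D, t) = -2 - 4 = -6)
j(Z, M) = 2*M
V(o) = 4*o² (V(o) = (2*o)² = 4*o²)
c(H, p) = -15 - 55*p - 11*H (c(H, p) = (H - 15) + ((2*(-6))*H - 55*p) = (-15 + H) + (-12*H - 55*p) = (-15 + H) + (-55*p - 12*H) = -15 - 55*p - 11*H)
c(47 - 54, -106) - V(107) = (-15 - 55*(-106) - 11*(47 - 54)) - 4*107² = (-15 + 5830 - 11*(-7)) - 4*11449 = (-15 + 5830 + 77) - 1*45796 = 5892 - 45796 = -39904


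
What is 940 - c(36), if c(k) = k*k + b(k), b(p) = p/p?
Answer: -357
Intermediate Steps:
b(p) = 1
c(k) = 1 + k² (c(k) = k*k + 1 = k² + 1 = 1 + k²)
940 - c(36) = 940 - (1 + 36²) = 940 - (1 + 1296) = 940 - 1*1297 = 940 - 1297 = -357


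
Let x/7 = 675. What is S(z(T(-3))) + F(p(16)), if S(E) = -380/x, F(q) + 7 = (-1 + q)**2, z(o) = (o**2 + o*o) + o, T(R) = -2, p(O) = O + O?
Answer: 901454/945 ≈ 953.92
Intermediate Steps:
x = 4725 (x = 7*675 = 4725)
p(O) = 2*O
z(o) = o + 2*o**2 (z(o) = (o**2 + o**2) + o = 2*o**2 + o = o + 2*o**2)
F(q) = -7 + (-1 + q)**2
S(E) = -76/945 (S(E) = -380/4725 = -380*1/4725 = -76/945)
S(z(T(-3))) + F(p(16)) = -76/945 + (-7 + (-1 + 2*16)**2) = -76/945 + (-7 + (-1 + 32)**2) = -76/945 + (-7 + 31**2) = -76/945 + (-7 + 961) = -76/945 + 954 = 901454/945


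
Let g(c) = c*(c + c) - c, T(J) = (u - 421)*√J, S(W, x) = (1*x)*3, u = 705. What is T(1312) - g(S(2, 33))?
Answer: -19503 + 1136*√82 ≈ -9216.1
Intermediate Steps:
S(W, x) = 3*x (S(W, x) = x*3 = 3*x)
T(J) = 284*√J (T(J) = (705 - 421)*√J = 284*√J)
g(c) = -c + 2*c² (g(c) = c*(2*c) - c = 2*c² - c = -c + 2*c²)
T(1312) - g(S(2, 33)) = 284*√1312 - 3*33*(-1 + 2*(3*33)) = 284*(4*√82) - 99*(-1 + 2*99) = 1136*√82 - 99*(-1 + 198) = 1136*√82 - 99*197 = 1136*√82 - 1*19503 = 1136*√82 - 19503 = -19503 + 1136*√82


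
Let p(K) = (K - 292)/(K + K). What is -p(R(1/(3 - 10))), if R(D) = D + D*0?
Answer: -2045/2 ≈ -1022.5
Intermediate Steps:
R(D) = D (R(D) = D + 0 = D)
p(K) = (-292 + K)/(2*K) (p(K) = (-292 + K)/((2*K)) = (-292 + K)*(1/(2*K)) = (-292 + K)/(2*K))
-p(R(1/(3 - 10))) = -(-292 + 1/(3 - 10))/(2*(1/(3 - 10))) = -(-292 + 1/(-7))/(2*(1/(-7))) = -(-292 - ⅐)/(2*(-⅐)) = -(-7)*(-2045)/(2*7) = -1*2045/2 = -2045/2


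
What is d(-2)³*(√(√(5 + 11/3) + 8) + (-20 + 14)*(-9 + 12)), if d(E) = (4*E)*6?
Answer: 1990656 - 36864*√(72 + 3*√78) ≈ 1.6248e+6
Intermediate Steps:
d(E) = 24*E
d(-2)³*(√(√(5 + 11/3) + 8) + (-20 + 14)*(-9 + 12)) = (24*(-2))³*(√(√(5 + 11/3) + 8) + (-20 + 14)*(-9 + 12)) = (-48)³*(√(√(5 + 11*(⅓)) + 8) - 6*3) = -110592*(√(√(5 + 11/3) + 8) - 18) = -110592*(√(√(26/3) + 8) - 18) = -110592*(√(√78/3 + 8) - 18) = -110592*(√(8 + √78/3) - 18) = -110592*(-18 + √(8 + √78/3)) = 1990656 - 110592*√(8 + √78/3)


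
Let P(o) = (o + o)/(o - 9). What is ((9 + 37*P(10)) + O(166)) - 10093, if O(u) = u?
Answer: -9178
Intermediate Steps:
P(o) = 2*o/(-9 + o) (P(o) = (2*o)/(-9 + o) = 2*o/(-9 + o))
((9 + 37*P(10)) + O(166)) - 10093 = ((9 + 37*(2*10/(-9 + 10))) + 166) - 10093 = ((9 + 37*(2*10/1)) + 166) - 10093 = ((9 + 37*(2*10*1)) + 166) - 10093 = ((9 + 37*20) + 166) - 10093 = ((9 + 740) + 166) - 10093 = (749 + 166) - 10093 = 915 - 10093 = -9178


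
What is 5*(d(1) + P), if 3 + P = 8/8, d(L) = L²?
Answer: -5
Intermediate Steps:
P = -2 (P = -3 + 8/8 = -3 + 8*(⅛) = -3 + 1 = -2)
5*(d(1) + P) = 5*(1² - 2) = 5*(1 - 2) = 5*(-1) = -5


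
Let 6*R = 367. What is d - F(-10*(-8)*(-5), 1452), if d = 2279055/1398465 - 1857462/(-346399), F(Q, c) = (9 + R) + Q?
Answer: 21755625298987/64590250338 ≈ 336.83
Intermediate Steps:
R = 367/6 (R = (⅙)*367 = 367/6 ≈ 61.167)
F(Q, c) = 421/6 + Q (F(Q, c) = (9 + 367/6) + Q = 421/6 + Q)
d = 225803864585/32295125169 (d = 2279055*(1/1398465) - 1857462*(-1/346399) = 151937/93231 + 1857462/346399 = 225803864585/32295125169 ≈ 6.9919)
d - F(-10*(-8)*(-5), 1452) = 225803864585/32295125169 - (421/6 - 10*(-8)*(-5)) = 225803864585/32295125169 - (421/6 + 80*(-5)) = 225803864585/32295125169 - (421/6 - 400) = 225803864585/32295125169 - 1*(-1979/6) = 225803864585/32295125169 + 1979/6 = 21755625298987/64590250338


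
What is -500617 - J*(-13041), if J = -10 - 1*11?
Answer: -774478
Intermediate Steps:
J = -21 (J = -10 - 11 = -21)
-500617 - J*(-13041) = -500617 - (-21)*(-13041) = -500617 - 1*273861 = -500617 - 273861 = -774478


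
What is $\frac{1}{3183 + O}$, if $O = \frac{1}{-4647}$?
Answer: $\frac{4647}{14791400} \approx 0.00031417$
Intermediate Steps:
$O = - \frac{1}{4647} \approx -0.00021519$
$\frac{1}{3183 + O} = \frac{1}{3183 - \frac{1}{4647}} = \frac{1}{\frac{14791400}{4647}} = \frac{4647}{14791400}$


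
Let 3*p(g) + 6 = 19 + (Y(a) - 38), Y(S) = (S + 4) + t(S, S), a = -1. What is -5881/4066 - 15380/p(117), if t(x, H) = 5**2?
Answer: -62540961/4066 ≈ -15381.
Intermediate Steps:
t(x, H) = 25
Y(S) = 29 + S (Y(S) = (S + 4) + 25 = (4 + S) + 25 = 29 + S)
p(g) = 1 (p(g) = -2 + (19 + ((29 - 1) - 38))/3 = -2 + (19 + (28 - 38))/3 = -2 + (19 - 10)/3 = -2 + (1/3)*9 = -2 + 3 = 1)
-5881/4066 - 15380/p(117) = -5881/4066 - 15380/1 = -5881*1/4066 - 15380*1 = -5881/4066 - 15380 = -62540961/4066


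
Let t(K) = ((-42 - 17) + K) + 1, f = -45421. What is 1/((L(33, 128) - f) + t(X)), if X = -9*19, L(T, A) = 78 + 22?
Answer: 1/45292 ≈ 2.2079e-5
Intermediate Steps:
L(T, A) = 100
X = -171
t(K) = -58 + K (t(K) = (-59 + K) + 1 = -58 + K)
1/((L(33, 128) - f) + t(X)) = 1/((100 - 1*(-45421)) + (-58 - 171)) = 1/((100 + 45421) - 229) = 1/(45521 - 229) = 1/45292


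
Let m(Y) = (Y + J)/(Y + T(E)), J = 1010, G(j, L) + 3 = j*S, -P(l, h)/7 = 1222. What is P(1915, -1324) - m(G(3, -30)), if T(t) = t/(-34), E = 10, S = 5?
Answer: -1719620/199 ≈ -8641.3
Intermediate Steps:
P(l, h) = -8554 (P(l, h) = -7*1222 = -8554)
T(t) = -t/34 (T(t) = t*(-1/34) = -t/34)
G(j, L) = -3 + 5*j (G(j, L) = -3 + j*5 = -3 + 5*j)
m(Y) = (1010 + Y)/(-5/17 + Y) (m(Y) = (Y + 1010)/(Y - 1/34*10) = (1010 + Y)/(Y - 5/17) = (1010 + Y)/(-5/17 + Y))
P(1915, -1324) - m(G(3, -30)) = -8554 - 17*(1010 + (-3 + 5*3))/(-5 + 17*(-3 + 5*3)) = -8554 - 17*(1010 + (-3 + 15))/(-5 + 17*(-3 + 15)) = -8554 - 17*(1010 + 12)/(-5 + 17*12) = -8554 - 17*1022/(-5 + 204) = -8554 - 17*1022/199 = -8554 - 1*17374/199 = -8554 - 17374/199 = -1719620/199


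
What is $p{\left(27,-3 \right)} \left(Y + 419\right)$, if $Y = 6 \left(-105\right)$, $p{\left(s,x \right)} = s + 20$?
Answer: $-9917$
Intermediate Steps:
$p{\left(s,x \right)} = 20 + s$
$Y = -630$
$p{\left(27,-3 \right)} \left(Y + 419\right) = \left(20 + 27\right) \left(-630 + 419\right) = 47 \left(-211\right) = -9917$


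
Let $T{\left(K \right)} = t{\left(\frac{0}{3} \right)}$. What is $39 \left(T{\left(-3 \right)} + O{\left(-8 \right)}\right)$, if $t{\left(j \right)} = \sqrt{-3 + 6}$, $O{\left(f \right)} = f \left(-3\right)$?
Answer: $936 + 39 \sqrt{3} \approx 1003.5$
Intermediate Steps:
$O{\left(f \right)} = - 3 f$
$t{\left(j \right)} = \sqrt{3}$
$T{\left(K \right)} = \sqrt{3}$
$39 \left(T{\left(-3 \right)} + O{\left(-8 \right)}\right) = 39 \left(\sqrt{3} - -24\right) = 39 \left(\sqrt{3} + 24\right) = 39 \left(24 + \sqrt{3}\right) = 936 + 39 \sqrt{3}$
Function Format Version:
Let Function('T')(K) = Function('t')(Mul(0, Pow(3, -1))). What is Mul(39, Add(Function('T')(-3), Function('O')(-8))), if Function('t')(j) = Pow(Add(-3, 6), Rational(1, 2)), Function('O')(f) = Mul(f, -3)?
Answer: Add(936, Mul(39, Pow(3, Rational(1, 2)))) ≈ 1003.5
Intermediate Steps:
Function('O')(f) = Mul(-3, f)
Function('t')(j) = Pow(3, Rational(1, 2))
Function('T')(K) = Pow(3, Rational(1, 2))
Mul(39, Add(Function('T')(-3), Function('O')(-8))) = Mul(39, Add(Pow(3, Rational(1, 2)), Mul(-3, -8))) = Mul(39, Add(Pow(3, Rational(1, 2)), 24)) = Mul(39, Add(24, Pow(3, Rational(1, 2)))) = Add(936, Mul(39, Pow(3, Rational(1, 2))))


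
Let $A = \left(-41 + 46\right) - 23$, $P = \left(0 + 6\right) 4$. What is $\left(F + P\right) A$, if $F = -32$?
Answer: $144$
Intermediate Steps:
$P = 24$ ($P = 6 \cdot 4 = 24$)
$A = -18$ ($A = 5 - 23 = -18$)
$\left(F + P\right) A = \left(-32 + 24\right) \left(-18\right) = \left(-8\right) \left(-18\right) = 144$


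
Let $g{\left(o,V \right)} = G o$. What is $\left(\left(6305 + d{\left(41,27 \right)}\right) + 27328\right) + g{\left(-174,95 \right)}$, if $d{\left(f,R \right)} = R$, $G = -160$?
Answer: $61500$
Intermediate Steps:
$g{\left(o,V \right)} = - 160 o$
$\left(\left(6305 + d{\left(41,27 \right)}\right) + 27328\right) + g{\left(-174,95 \right)} = \left(\left(6305 + 27\right) + 27328\right) - -27840 = \left(6332 + 27328\right) + 27840 = 33660 + 27840 = 61500$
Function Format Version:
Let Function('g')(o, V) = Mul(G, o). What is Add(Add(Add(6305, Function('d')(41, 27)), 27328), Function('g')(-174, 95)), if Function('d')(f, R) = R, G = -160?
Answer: 61500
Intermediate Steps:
Function('g')(o, V) = Mul(-160, o)
Add(Add(Add(6305, Function('d')(41, 27)), 27328), Function('g')(-174, 95)) = Add(Add(Add(6305, 27), 27328), Mul(-160, -174)) = Add(Add(6332, 27328), 27840) = Add(33660, 27840) = 61500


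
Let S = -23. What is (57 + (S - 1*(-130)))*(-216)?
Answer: -35424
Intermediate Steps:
(57 + (S - 1*(-130)))*(-216) = (57 + (-23 - 1*(-130)))*(-216) = (57 + (-23 + 130))*(-216) = (57 + 107)*(-216) = 164*(-216) = -35424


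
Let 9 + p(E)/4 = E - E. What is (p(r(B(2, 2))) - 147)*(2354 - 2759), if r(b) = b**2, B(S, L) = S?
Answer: 74115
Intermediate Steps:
p(E) = -36 (p(E) = -36 + 4*(E - E) = -36 + 4*0 = -36 + 0 = -36)
(p(r(B(2, 2))) - 147)*(2354 - 2759) = (-36 - 147)*(2354 - 2759) = -183*(-405) = 74115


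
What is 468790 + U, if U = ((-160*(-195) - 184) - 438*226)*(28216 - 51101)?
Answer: 1556008010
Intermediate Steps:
U = 1555539220 (U = ((31200 - 184) - 98988)*(-22885) = (31016 - 98988)*(-22885) = -67972*(-22885) = 1555539220)
468790 + U = 468790 + 1555539220 = 1556008010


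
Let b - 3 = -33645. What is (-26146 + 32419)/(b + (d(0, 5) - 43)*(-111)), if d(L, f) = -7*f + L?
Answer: -697/2776 ≈ -0.25108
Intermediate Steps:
d(L, f) = L - 7*f
b = -33642 (b = 3 - 33645 = -33642)
(-26146 + 32419)/(b + (d(0, 5) - 43)*(-111)) = (-26146 + 32419)/(-33642 + ((0 - 7*5) - 43)*(-111)) = 6273/(-33642 + ((0 - 35) - 43)*(-111)) = 6273/(-33642 + (-35 - 43)*(-111)) = 6273/(-33642 - 78*(-111)) = 6273/(-33642 + 8658) = 6273/(-24984) = 6273*(-1/24984) = -697/2776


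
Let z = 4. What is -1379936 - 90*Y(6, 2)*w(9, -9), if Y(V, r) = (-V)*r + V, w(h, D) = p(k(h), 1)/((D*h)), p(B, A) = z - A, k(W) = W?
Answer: -1379956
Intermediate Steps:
p(B, A) = 4 - A
w(h, D) = 3/(D*h) (w(h, D) = (4 - 1*1)/((D*h)) = (4 - 1)*(1/(D*h)) = 3*(1/(D*h)) = 3/(D*h))
Y(V, r) = V - V*r (Y(V, r) = -V*r + V = V - V*r)
-1379936 - 90*Y(6, 2)*w(9, -9) = -1379936 - 90*(6*(1 - 1*2))*3/(-9*9) = -1379936 - 90*(6*(1 - 2))*3*(-⅑)*(⅑) = -1379936 - 90*(6*(-1))*(-1)/27 = -1379936 - 90*(-6)*(-1)/27 = -1379936 - (-540)*(-1)/27 = -1379936 - 1*20 = -1379936 - 20 = -1379956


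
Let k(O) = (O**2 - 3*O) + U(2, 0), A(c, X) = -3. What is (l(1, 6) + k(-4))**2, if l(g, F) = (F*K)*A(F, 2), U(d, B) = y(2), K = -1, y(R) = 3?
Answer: 2401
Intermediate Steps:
U(d, B) = 3
l(g, F) = 3*F (l(g, F) = (F*(-1))*(-3) = -F*(-3) = 3*F)
k(O) = 3 + O**2 - 3*O (k(O) = (O**2 - 3*O) + 3 = 3 + O**2 - 3*O)
(l(1, 6) + k(-4))**2 = (3*6 + (3 + (-4)**2 - 3*(-4)))**2 = (18 + (3 + 16 + 12))**2 = (18 + 31)**2 = 49**2 = 2401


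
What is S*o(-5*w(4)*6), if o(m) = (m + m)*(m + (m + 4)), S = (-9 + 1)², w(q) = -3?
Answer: 2119680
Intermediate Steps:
S = 64 (S = (-8)² = 64)
o(m) = 2*m*(4 + 2*m) (o(m) = (2*m)*(m + (4 + m)) = (2*m)*(4 + 2*m) = 2*m*(4 + 2*m))
S*o(-5*w(4)*6) = 64*(4*(-5*(-3)*6)*(2 - 5*(-3)*6)) = 64*(4*(15*6)*(2 + 15*6)) = 64*(4*90*(2 + 90)) = 64*(4*90*92) = 64*33120 = 2119680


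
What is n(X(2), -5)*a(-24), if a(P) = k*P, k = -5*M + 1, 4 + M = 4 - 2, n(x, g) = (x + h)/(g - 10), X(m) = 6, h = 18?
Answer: 2112/5 ≈ 422.40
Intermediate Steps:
n(x, g) = (18 + x)/(-10 + g) (n(x, g) = (x + 18)/(g - 10) = (18 + x)/(-10 + g))
M = -2 (M = -4 + (4 - 2) = -4 + 2 = -2)
k = 11 (k = -5*(-2) + 1 = 10 + 1 = 11)
a(P) = 11*P
n(X(2), -5)*a(-24) = ((18 + 6)/(-10 - 5))*(11*(-24)) = (24/(-15))*(-264) = -1/15*24*(-264) = -8/5*(-264) = 2112/5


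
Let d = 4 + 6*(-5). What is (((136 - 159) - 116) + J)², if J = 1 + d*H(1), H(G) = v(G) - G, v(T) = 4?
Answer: 46656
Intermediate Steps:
d = -26 (d = 4 - 30 = -26)
H(G) = 4 - G
J = -77 (J = 1 - 26*(4 - 1*1) = 1 - 26*(4 - 1) = 1 - 26*3 = 1 - 78 = -77)
(((136 - 159) - 116) + J)² = (((136 - 159) - 116) - 77)² = ((-23 - 116) - 77)² = (-139 - 77)² = (-216)² = 46656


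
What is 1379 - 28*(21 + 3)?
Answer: 707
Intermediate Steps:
1379 - 28*(21 + 3) = 1379 - 28*24 = 1379 - 1*672 = 1379 - 672 = 707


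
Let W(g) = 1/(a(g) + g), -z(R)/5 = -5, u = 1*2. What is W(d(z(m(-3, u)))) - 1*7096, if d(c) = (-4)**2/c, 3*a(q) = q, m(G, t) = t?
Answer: -454069/64 ≈ -7094.8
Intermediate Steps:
u = 2
a(q) = q/3
z(R) = 25 (z(R) = -5*(-5) = 25)
d(c) = 16/c
W(g) = 3/(4*g) (W(g) = 1/(g/3 + g) = 1/(4*g/3) = 3/(4*g))
W(d(z(m(-3, u)))) - 1*7096 = 3/(4*((16/25))) - 1*7096 = 3/(4*((16*(1/25)))) - 7096 = 3/(4*(16/25)) - 7096 = (3/4)*(25/16) - 7096 = 75/64 - 7096 = -454069/64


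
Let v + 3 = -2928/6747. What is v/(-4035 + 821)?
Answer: 7723/7228286 ≈ 0.0010684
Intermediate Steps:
v = -7723/2249 (v = -3 - 2928/6747 = -3 - 2928*1/6747 = -3 - 976/2249 = -7723/2249 ≈ -3.4340)
v/(-4035 + 821) = -7723/(2249*(-4035 + 821)) = -7723/2249/(-3214) = -7723/2249*(-1/3214) = 7723/7228286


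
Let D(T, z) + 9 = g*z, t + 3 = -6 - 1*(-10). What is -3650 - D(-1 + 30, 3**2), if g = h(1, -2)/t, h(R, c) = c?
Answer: -3623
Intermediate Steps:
t = 1 (t = -3 + (-6 - 1*(-10)) = -3 + (-6 + 10) = -3 + 4 = 1)
g = -2 (g = -2/1 = -2*1 = -2)
D(T, z) = -9 - 2*z
-3650 - D(-1 + 30, 3**2) = -3650 - (-9 - 2*3**2) = -3650 - (-9 - 2*9) = -3650 - (-9 - 18) = -3650 - 1*(-27) = -3650 + 27 = -3623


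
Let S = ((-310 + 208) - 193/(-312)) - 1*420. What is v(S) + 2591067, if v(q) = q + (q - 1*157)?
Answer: 404019289/156 ≈ 2.5899e+6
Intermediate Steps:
S = -162671/312 (S = (-102 - 193*(-1/312)) - 420 = (-102 + 193/312) - 420 = -31631/312 - 420 = -162671/312 ≈ -521.38)
v(q) = -157 + 2*q (v(q) = q + (q - 157) = q + (-157 + q) = -157 + 2*q)
v(S) + 2591067 = (-157 + 2*(-162671/312)) + 2591067 = (-157 - 162671/156) + 2591067 = -187163/156 + 2591067 = 404019289/156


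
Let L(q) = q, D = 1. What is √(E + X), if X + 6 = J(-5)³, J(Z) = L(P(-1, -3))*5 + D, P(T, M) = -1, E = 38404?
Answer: √38334 ≈ 195.79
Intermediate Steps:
J(Z) = -4 (J(Z) = -1*5 + 1 = -5 + 1 = -4)
X = -70 (X = -6 + (-4)³ = -6 - 64 = -70)
√(E + X) = √(38404 - 70) = √38334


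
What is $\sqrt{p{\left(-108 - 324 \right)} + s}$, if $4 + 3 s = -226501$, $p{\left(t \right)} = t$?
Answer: $\frac{7 i \sqrt{13947}}{3} \approx 275.56 i$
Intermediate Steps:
$s = - \frac{226505}{3}$ ($s = - \frac{4}{3} + \frac{1}{3} \left(-226501\right) = - \frac{4}{3} - \frac{226501}{3} = - \frac{226505}{3} \approx -75502.0$)
$\sqrt{p{\left(-108 - 324 \right)} + s} = \sqrt{\left(-108 - 324\right) - \frac{226505}{3}} = \sqrt{-432 - \frac{226505}{3}} = \sqrt{- \frac{227801}{3}} = \frac{7 i \sqrt{13947}}{3}$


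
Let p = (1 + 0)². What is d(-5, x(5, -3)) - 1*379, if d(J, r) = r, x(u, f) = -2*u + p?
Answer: -388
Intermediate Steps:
p = 1 (p = 1² = 1)
x(u, f) = 1 - 2*u (x(u, f) = -2*u + 1 = 1 - 2*u)
d(-5, x(5, -3)) - 1*379 = (1 - 2*5) - 1*379 = (1 - 10) - 379 = -9 - 379 = -388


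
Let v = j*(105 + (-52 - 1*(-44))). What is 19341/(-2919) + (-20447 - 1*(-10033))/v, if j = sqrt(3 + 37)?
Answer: -921/139 - 5207*sqrt(10)/970 ≈ -23.601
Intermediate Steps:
j = 2*sqrt(10) (j = sqrt(40) = 2*sqrt(10) ≈ 6.3246)
v = 194*sqrt(10) (v = (2*sqrt(10))*(105 + (-52 - 1*(-44))) = (2*sqrt(10))*(105 + (-52 + 44)) = (2*sqrt(10))*(105 - 8) = (2*sqrt(10))*97 = 194*sqrt(10) ≈ 613.48)
19341/(-2919) + (-20447 - 1*(-10033))/v = 19341/(-2919) + (-20447 - 1*(-10033))/((194*sqrt(10))) = 19341*(-1/2919) + (-20447 + 10033)*(sqrt(10)/1940) = -921/139 - 5207*sqrt(10)/970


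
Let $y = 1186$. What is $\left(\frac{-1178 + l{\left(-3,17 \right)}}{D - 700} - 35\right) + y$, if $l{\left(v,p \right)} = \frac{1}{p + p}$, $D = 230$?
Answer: $\frac{18433031}{15980} \approx 1153.5$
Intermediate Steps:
$l{\left(v,p \right)} = \frac{1}{2 p}$
$\left(\frac{-1178 + l{\left(-3,17 \right)}}{D - 700} - 35\right) + y = \left(\frac{-1178 + \frac{1}{2 \cdot 17}}{230 - 700} - 35\right) + 1186 = \left(\frac{-1178 + \frac{1}{2} \cdot \frac{1}{17}}{-470} - 35\right) + 1186 = \left(\left(-1178 + \frac{1}{34}\right) \left(- \frac{1}{470}\right) - 35\right) + 1186 = \left(\left(- \frac{40051}{34}\right) \left(- \frac{1}{470}\right) - 35\right) + 1186 = \left(\frac{40051}{15980} - 35\right) + 1186 = - \frac{519249}{15980} + 1186 = \frac{18433031}{15980}$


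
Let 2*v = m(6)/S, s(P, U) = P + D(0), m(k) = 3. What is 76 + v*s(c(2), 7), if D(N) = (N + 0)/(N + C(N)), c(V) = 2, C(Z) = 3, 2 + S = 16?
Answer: 1067/14 ≈ 76.214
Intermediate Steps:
S = 14 (S = -2 + 16 = 14)
D(N) = N/(3 + N) (D(N) = (N + 0)/(N + 3) = N/(3 + N))
s(P, U) = P (s(P, U) = P + 0/(3 + 0) = P + 0/3 = P + 0*(1/3) = P + 0 = P)
v = 3/28 (v = (3/14)/2 = (3*(1/14))/2 = (1/2)*(3/14) = 3/28 ≈ 0.10714)
76 + v*s(c(2), 7) = 76 + (3/28)*2 = 76 + 3/14 = 1067/14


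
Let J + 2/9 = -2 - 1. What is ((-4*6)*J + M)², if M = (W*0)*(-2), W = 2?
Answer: 53824/9 ≈ 5980.4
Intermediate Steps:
J = -29/9 (J = -2/9 + (-2 - 1) = -2/9 - 3 = -29/9 ≈ -3.2222)
M = 0 (M = (2*0)*(-2) = 0*(-2) = 0)
((-4*6)*J + M)² = (-4*6*(-29/9) + 0)² = (-24*(-29/9) + 0)² = (232/3 + 0)² = (232/3)² = 53824/9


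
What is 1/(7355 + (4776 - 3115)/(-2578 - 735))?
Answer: 3313/24365454 ≈ 0.00013597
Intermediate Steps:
1/(7355 + (4776 - 3115)/(-2578 - 735)) = 1/(7355 + 1661/(-3313)) = 1/(7355 + 1661*(-1/3313)) = 1/(7355 - 1661/3313) = 1/(24365454/3313) = 3313/24365454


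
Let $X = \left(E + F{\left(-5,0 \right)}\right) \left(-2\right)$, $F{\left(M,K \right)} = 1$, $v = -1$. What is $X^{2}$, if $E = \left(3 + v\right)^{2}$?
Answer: $100$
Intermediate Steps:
$E = 4$ ($E = \left(3 - 1\right)^{2} = 2^{2} = 4$)
$X = -10$ ($X = \left(4 + 1\right) \left(-2\right) = 5 \left(-2\right) = -10$)
$X^{2} = \left(-10\right)^{2} = 100$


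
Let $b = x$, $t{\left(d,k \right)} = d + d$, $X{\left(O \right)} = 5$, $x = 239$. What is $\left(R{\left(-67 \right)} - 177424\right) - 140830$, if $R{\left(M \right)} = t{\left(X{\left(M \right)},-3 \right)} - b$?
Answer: $-318483$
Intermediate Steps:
$t{\left(d,k \right)} = 2 d$
$b = 239$
$R{\left(M \right)} = -229$ ($R{\left(M \right)} = 2 \cdot 5 - 239 = 10 - 239 = -229$)
$\left(R{\left(-67 \right)} - 177424\right) - 140830 = \left(-229 - 177424\right) - 140830 = -177653 - 140830 = -318483$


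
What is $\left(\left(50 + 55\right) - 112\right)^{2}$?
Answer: $49$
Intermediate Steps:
$\left(\left(50 + 55\right) - 112\right)^{2} = \left(105 - 112\right)^{2} = \left(-7\right)^{2} = 49$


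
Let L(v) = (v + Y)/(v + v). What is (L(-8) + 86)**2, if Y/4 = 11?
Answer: 112225/16 ≈ 7014.1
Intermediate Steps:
Y = 44 (Y = 4*11 = 44)
L(v) = (44 + v)/(2*v) (L(v) = (v + 44)/(v + v) = (44 + v)/((2*v)) = (44 + v)*(1/(2*v)) = (44 + v)/(2*v))
(L(-8) + 86)**2 = ((1/2)*(44 - 8)/(-8) + 86)**2 = ((1/2)*(-1/8)*36 + 86)**2 = (-9/4 + 86)**2 = (335/4)**2 = 112225/16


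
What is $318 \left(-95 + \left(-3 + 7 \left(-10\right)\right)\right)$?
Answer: $-53424$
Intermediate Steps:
$318 \left(-95 + \left(-3 + 7 \left(-10\right)\right)\right) = 318 \left(-95 - 73\right) = 318 \left(-168\right) = -53424$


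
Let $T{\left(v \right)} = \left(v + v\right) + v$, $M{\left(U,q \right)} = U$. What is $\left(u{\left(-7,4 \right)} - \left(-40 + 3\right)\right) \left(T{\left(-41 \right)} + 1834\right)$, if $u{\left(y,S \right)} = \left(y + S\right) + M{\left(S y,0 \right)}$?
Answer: $10266$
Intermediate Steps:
$u{\left(y,S \right)} = S + y + S y$ ($u{\left(y,S \right)} = \left(y + S\right) + S y = \left(S + y\right) + S y = S + y + S y$)
$T{\left(v \right)} = 3 v$ ($T{\left(v \right)} = 2 v + v = 3 v$)
$\left(u{\left(-7,4 \right)} - \left(-40 + 3\right)\right) \left(T{\left(-41 \right)} + 1834\right) = \left(\left(4 - 7 + 4 \left(-7\right)\right) - \left(-40 + 3\right)\right) \left(3 \left(-41\right) + 1834\right) = \left(\left(4 - 7 - 28\right) - -37\right) \left(-123 + 1834\right) = \left(-31 + 37\right) 1711 = 6 \cdot 1711 = 10266$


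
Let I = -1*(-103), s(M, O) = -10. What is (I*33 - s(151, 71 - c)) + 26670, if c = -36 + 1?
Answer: 30079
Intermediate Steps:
c = -35
I = 103
(I*33 - s(151, 71 - c)) + 26670 = (103*33 - 1*(-10)) + 26670 = (3399 + 10) + 26670 = 3409 + 26670 = 30079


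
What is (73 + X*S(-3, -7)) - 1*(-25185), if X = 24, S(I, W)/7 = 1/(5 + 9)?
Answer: 25270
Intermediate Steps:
S(I, W) = 1/2 (S(I, W) = 7/(5 + 9) = 7/14 = 7*(1/14) = 1/2)
(73 + X*S(-3, -7)) - 1*(-25185) = (73 + 24*(1/2)) - 1*(-25185) = (73 + 12) + 25185 = 85 + 25185 = 25270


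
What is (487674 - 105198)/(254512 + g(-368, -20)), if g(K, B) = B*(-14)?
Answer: 95619/63698 ≈ 1.5011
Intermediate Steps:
g(K, B) = -14*B
(487674 - 105198)/(254512 + g(-368, -20)) = (487674 - 105198)/(254512 - 14*(-20)) = 382476/(254512 + 280) = 382476/254792 = 382476*(1/254792) = 95619/63698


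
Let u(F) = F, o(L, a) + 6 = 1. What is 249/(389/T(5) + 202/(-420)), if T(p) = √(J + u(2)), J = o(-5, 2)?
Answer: -5281290/2224428901 + 1423856700*I*√3/2224428901 ≈ -0.0023742 + 1.1087*I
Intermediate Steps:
o(L, a) = -5 (o(L, a) = -6 + 1 = -5)
J = -5
T(p) = I*√3 (T(p) = √(-5 + 2) = √(-3) = I*√3)
249/(389/T(5) + 202/(-420)) = 249/(389/((I*√3)) + 202/(-420)) = 249/(389*(-I*√3/3) + 202*(-1/420)) = 249/(-389*I*√3/3 - 101/210) = 249/(-101/210 - 389*I*√3/3)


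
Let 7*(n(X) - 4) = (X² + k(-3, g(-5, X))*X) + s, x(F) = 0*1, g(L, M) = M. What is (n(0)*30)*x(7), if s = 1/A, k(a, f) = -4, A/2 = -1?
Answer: 0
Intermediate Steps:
A = -2 (A = 2*(-1) = -2)
x(F) = 0
s = -½ (s = 1/(-2) = -½ ≈ -0.50000)
n(X) = 55/14 - 4*X/7 + X²/7 (n(X) = 4 + ((X² - 4*X) - ½)/7 = 4 + (-½ + X² - 4*X)/7 = 4 + (-1/14 - 4*X/7 + X²/7) = 55/14 - 4*X/7 + X²/7)
(n(0)*30)*x(7) = ((55/14 - 4/7*0 + (⅐)*0²)*30)*0 = ((55/14 + 0 + (⅐)*0)*30)*0 = ((55/14 + 0 + 0)*30)*0 = ((55/14)*30)*0 = (825/7)*0 = 0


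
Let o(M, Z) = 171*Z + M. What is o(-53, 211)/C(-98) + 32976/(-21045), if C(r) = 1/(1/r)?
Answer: -126906818/343735 ≈ -369.20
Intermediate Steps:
C(r) = r
o(M, Z) = M + 171*Z
o(-53, 211)/C(-98) + 32976/(-21045) = (-53 + 171*211)/(-98) + 32976/(-21045) = (-53 + 36081)*(-1/98) + 32976*(-1/21045) = 36028*(-1/98) - 10992/7015 = -18014/49 - 10992/7015 = -126906818/343735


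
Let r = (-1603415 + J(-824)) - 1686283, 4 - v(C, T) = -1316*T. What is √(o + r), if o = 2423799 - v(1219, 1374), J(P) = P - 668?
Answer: I*√2675579 ≈ 1635.7*I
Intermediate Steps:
J(P) = -668 + P
v(C, T) = 4 + 1316*T (v(C, T) = 4 - (-1316)*T = 4 + 1316*T)
o = 615611 (o = 2423799 - (4 + 1316*1374) = 2423799 - (4 + 1808184) = 2423799 - 1*1808188 = 2423799 - 1808188 = 615611)
r = -3291190 (r = (-1603415 + (-668 - 824)) - 1686283 = (-1603415 - 1492) - 1686283 = -1604907 - 1686283 = -3291190)
√(o + r) = √(615611 - 3291190) = √(-2675579) = I*√2675579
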